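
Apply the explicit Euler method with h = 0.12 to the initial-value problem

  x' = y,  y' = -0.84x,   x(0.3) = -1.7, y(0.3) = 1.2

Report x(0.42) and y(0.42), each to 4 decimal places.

-1.5560, 1.3714

Euler on (x,y): x_{n+1} = x_n + h·x', y_{n+1} = y_n + h·y'.
0.300000: (-1.700000, 1.200000); f=(1.200000, 1.428000) → (-1.556000, 1.371360)
(x(0.42), y(0.42)) ≈ (-1.5560, 1.3714)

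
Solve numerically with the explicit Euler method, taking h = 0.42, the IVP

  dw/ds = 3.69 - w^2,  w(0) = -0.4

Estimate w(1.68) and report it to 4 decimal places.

2.0058

Euler: w_{n+1} = w_n + h·f(s_n, w_n).
s=0.000000, w=-0.400000: f=3.530000 → w ← -0.400000 + 0.42·3.530000 = 1.082600
s=0.420000, w=1.082600: f=2.517977 → w ← 1.082600 + 0.42·2.517977 = 2.140150
s=0.840000, w=2.140150: f=-0.890244 → w ← 2.140150 + 0.42·(-0.890244) = 1.766248
s=1.260000, w=1.766248: f=0.570368 → w ← 1.766248 + 0.42·0.570368 = 2.005803
w(1.68) ≈ 2.0058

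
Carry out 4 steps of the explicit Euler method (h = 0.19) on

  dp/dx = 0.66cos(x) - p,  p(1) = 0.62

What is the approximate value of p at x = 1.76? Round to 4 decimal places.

Euler: p_{n+1} = p_n + h·f(x_n, p_n).
x=1.000000, p=0.620000: f=-0.263400 → p ← 0.620000 + 0.19·(-0.263400) = 0.569954
x=1.190000, p=0.569954: f=-0.324658 → p ← 0.569954 + 0.19·(-0.324658) = 0.508269
x=1.380000, p=0.508269: f=-0.383106 → p ← 0.508269 + 0.19·(-0.383106) = 0.435479
x=1.570000, p=0.435479: f=-0.434953 → p ← 0.435479 + 0.19·(-0.434953) = 0.352838
p(1.76) ≈ 0.3528

0.3528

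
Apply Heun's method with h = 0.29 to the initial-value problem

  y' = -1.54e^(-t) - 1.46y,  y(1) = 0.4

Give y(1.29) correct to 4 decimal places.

0.1577

Heun: k1 = f(t_n, y_n); k2 = f(t_n + h, y_n + h·k1); y_{n+1} = y_n + (h/2)·(k1 + k2).
t=1.000000, y=0.400000:
  k1 = f(1.000000, 0.400000) = -1.150534
  k2 = f(1.290000, 0.066345) = -0.520781
  y ← 0.400000 + (0.29/2)·(-1.150534 + (-0.520781)) = 0.157659
y(1.29) ≈ 0.1577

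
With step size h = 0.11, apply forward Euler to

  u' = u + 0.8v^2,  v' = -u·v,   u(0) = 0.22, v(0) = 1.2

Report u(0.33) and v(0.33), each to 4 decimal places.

Euler on (u,v): u_{n+1} = u_n + h·u', v_{n+1} = v_n + h·v'.
0.000000: (0.220000, 1.200000); f=(1.372000, -0.264000) → (0.370920, 1.170960)
0.110000: (0.370920, 1.170960); f=(1.467838, -0.434332) → (0.532382, 1.123183)
0.220000: (0.532382, 1.123183); f=(1.541615, -0.597963) → (0.701960, 1.057408)
(u(0.33), v(0.33)) ≈ (0.7020, 1.0574)

0.7020, 1.0574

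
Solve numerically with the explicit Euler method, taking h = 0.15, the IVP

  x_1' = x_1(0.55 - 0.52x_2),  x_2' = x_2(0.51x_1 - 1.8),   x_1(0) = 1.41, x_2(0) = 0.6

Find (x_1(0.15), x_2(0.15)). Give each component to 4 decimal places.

Euler on (x_1,x_2): x_1_{n+1} = x_1_n + h·x_1', x_2_{n+1} = x_2_n + h·x_2'.
0.000000: (1.410000, 0.600000); f=(0.335580, -0.648540) → (1.460337, 0.502719)
(x_1(0.15), x_2(0.15)) ≈ (1.4603, 0.5027)

1.4603, 0.5027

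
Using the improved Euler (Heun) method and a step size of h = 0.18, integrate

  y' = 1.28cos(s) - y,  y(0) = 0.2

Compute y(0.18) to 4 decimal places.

0.3750

Heun: k1 = f(s_n, y_n); k2 = f(s_n + h, y_n + h·k1); y_{n+1} = y_n + (h/2)·(k1 + k2).
s=0.000000, y=0.200000:
  k1 = f(0.000000, 0.200000) = 1.080000
  k2 = f(0.180000, 0.394400) = 0.864920
  y ← 0.200000 + (0.18/2)·(1.080000 + 0.864920) = 0.375043
y(0.18) ≈ 0.3750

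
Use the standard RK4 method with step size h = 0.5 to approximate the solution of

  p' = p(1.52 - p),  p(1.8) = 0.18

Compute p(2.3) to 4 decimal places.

0.3390

RK4: k1 = f(t_n, p_n); k2 = f(t_n + h/2, p_n + (h/2)·k1); k3 = f(t_n + h/2, p_n + (h/2)·k2); k4 = f(t_n + h, p_n + h·k3); p_{n+1} = p_n + (h/6)·(k1 + 2k2 + 2k3 + k4).
t=1.800000, p=0.180000:
  k1 = f(1.800000, 0.180000) = 0.241200
  k2 = f(2.050000, 0.240300) = 0.307512
  k3 = f(2.050000, 0.256878) = 0.324468
  k4 = f(2.300000, 0.342234) = 0.403072
  p ← 0.180000 + (0.5/6)·(k1 + 2k2 + 2k3 + k4) = 0.339019
p(2.3) ≈ 0.3390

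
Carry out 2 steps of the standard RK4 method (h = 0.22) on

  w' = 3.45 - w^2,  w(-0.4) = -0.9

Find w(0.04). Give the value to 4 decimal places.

0.5207

RK4: k1 = f(x_n, w_n); k2 = f(x_n + h/2, w_n + (h/2)·k1); k3 = f(x_n + h/2, w_n + (h/2)·k2); k4 = f(x_n + h, w_n + h·k3); w_{n+1} = w_n + (h/6)·(k1 + 2k2 + 2k3 + k4).
x=-0.400000, w=-0.900000:
  k1 = f(-0.400000, -0.900000) = 2.640000
  k2 = f(-0.290000, -0.609600) = 3.078388
  k3 = f(-0.290000, -0.561377) = 3.134855
  k4 = f(-0.180000, -0.210332) = 3.405761
  w ← -0.900000 + (0.22/6)·(k1 + 2k2 + 2k3 + k4) = -0.222684
x=-0.180000, w=-0.222684:
  k1 = f(-0.180000, -0.222684) = 3.400412
  k2 = f(-0.070000, 0.151361) = 3.427090
  k3 = f(-0.070000, 0.154296) = 3.426193
  k4 = f(0.040000, 0.531078) = 3.167956
  w ← -0.222684 + (0.22/6)·(k1 + 2k2 + 2k3 + k4) = 0.520730
w(0.04) ≈ 0.5207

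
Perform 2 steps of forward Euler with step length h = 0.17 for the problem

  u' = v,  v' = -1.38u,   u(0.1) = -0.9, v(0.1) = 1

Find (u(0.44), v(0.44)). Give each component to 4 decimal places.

Euler on (u,v): u_{n+1} = u_n + h·u', v_{n+1} = v_n + h·v'.
0.100000: (-0.900000, 1.000000); f=(1.000000, 1.242000) → (-0.730000, 1.211140)
0.270000: (-0.730000, 1.211140); f=(1.211140, 1.007400) → (-0.524106, 1.382398)
(u(0.44), v(0.44)) ≈ (-0.5241, 1.3824)

-0.5241, 1.3824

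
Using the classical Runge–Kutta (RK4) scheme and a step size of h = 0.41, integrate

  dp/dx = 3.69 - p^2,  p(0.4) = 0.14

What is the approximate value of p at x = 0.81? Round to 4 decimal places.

RK4: k1 = f(x_n, p_n); k2 = f(x_n + h/2, p_n + (h/2)·k1); k3 = f(x_n + h/2, p_n + (h/2)·k2); k4 = f(x_n + h, p_n + h·k3); p_{n+1} = p_n + (h/6)·(k1 + 2k2 + 2k3 + k4).
x=0.400000, p=0.140000:
  k1 = f(0.400000, 0.140000) = 3.670400
  k2 = f(0.605000, 0.892432) = 2.893565
  k3 = f(0.605000, 0.733181) = 3.152446
  k4 = f(0.810000, 1.432503) = 1.637936
  p ← 0.140000 + (0.41/6)·(k1 + 2k2 + 2k3 + k4) = 1.329024
p(0.81) ≈ 1.3290

1.3290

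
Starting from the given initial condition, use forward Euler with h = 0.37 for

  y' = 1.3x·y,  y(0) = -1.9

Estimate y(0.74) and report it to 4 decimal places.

-2.2381

Euler: y_{n+1} = y_n + h·f(x_n, y_n).
x=0.000000, y=-1.900000: f=0.000000 → y ← -1.900000 + 0.37·0.000000 = -1.900000
x=0.370000, y=-1.900000: f=-0.913900 → y ← -1.900000 + 0.37·(-0.913900) = -2.238143
y(0.74) ≈ -2.2381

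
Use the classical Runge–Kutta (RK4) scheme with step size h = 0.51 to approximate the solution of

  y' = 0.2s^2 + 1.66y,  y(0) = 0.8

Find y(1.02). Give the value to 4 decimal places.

RK4: k1 = f(s_n, y_n); k2 = f(s_n + h/2, y_n + (h/2)·k1); k3 = f(s_n + h/2, y_n + (h/2)·k2); k4 = f(s_n + h, y_n + h·k3); y_{n+1} = y_n + (h/6)·(k1 + 2k2 + 2k3 + k4).
s=0.000000, y=0.800000:
  k1 = f(0.000000, 0.800000) = 1.328000
  k2 = f(0.255000, 1.138640) = 1.903147
  k3 = f(0.255000, 1.285303) = 2.146607
  k4 = f(0.510000, 1.894770) = 3.197338
  y ← 0.800000 + (0.51/6)·(k1 + 2k2 + 2k3 + k4) = 1.873112
s=0.510000, y=1.873112:
  k1 = f(0.510000, 1.873112) = 3.161386
  k2 = f(0.765000, 2.679265) = 4.564626
  k3 = f(0.765000, 3.037092) = 5.158617
  k4 = f(1.020000, 4.504007) = 7.684731
  y ← 1.873112 + (0.51/6)·(k1 + 2k2 + 2k3 + k4) = 4.447983
y(1.02) ≈ 4.4480

4.4480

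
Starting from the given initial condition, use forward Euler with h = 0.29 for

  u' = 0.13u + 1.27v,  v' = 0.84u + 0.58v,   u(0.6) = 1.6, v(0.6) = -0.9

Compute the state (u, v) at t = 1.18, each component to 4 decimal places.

1.1353, -0.4492

Euler on (u,v): u_{n+1} = u_n + h·u', v_{n+1} = v_n + h·v'.
0.600000: (1.600000, -0.900000); f=(-0.935000, 0.822000) → (1.328850, -0.661620)
0.890000: (1.328850, -0.661620); f=(-0.667507, 0.732494) → (1.135273, -0.449197)
(u(1.18), v(1.18)) ≈ (1.1353, -0.4492)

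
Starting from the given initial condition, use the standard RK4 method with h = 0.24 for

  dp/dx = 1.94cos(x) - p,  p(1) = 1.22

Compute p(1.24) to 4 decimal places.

RK4: k1 = f(x_n, p_n); k2 = f(x_n + h/2, p_n + (h/2)·k1); k3 = f(x_n + h/2, p_n + (h/2)·k2); k4 = f(x_n + h, p_n + h·k3); p_{n+1} = p_n + (h/6)·(k1 + 2k2 + 2k3 + k4).
x=1.000000, p=1.220000:
  k1 = f(1.000000, 1.220000) = -0.171814
  k2 = f(1.120000, 1.199382) = -0.354158
  k3 = f(1.120000, 1.177501) = -0.332277
  k4 = f(1.240000, 1.140254) = -0.510149
  p ← 1.220000 + (0.24/6)·(k1 + 2k2 + 2k3 + k4) = 1.137807
p(1.24) ≈ 1.1378

1.1378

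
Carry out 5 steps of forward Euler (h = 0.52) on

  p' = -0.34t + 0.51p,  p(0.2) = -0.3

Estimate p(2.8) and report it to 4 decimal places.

-2.4687

Euler: p_{n+1} = p_n + h·f(t_n, p_n).
t=0.200000, p=-0.300000: f=-0.221000 → p ← -0.300000 + 0.52·(-0.221000) = -0.414920
t=0.720000, p=-0.414920: f=-0.456409 → p ← -0.414920 + 0.52·(-0.456409) = -0.652253
t=1.240000, p=-0.652253: f=-0.754249 → p ← -0.652253 + 0.52·(-0.754249) = -1.044462
t=1.760000, p=-1.044462: f=-1.131076 → p ← -1.044462 + 0.52·(-1.131076) = -1.632622
t=2.280000, p=-1.632622: f=-1.607837 → p ← -1.632622 + 0.52·(-1.607837) = -2.468697
p(2.8) ≈ -2.4687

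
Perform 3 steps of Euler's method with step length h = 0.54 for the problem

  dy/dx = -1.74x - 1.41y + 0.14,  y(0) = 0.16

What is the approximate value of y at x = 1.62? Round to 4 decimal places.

-1.0357

Euler: y_{n+1} = y_n + h·f(x_n, y_n).
x=0.000000, y=0.160000: f=-0.085600 → y ← 0.160000 + 0.54·(-0.085600) = 0.113776
x=0.540000, y=0.113776: f=-0.960024 → y ← 0.113776 + 0.54·(-0.960024) = -0.404637
x=1.080000, y=-0.404637: f=-1.168662 → y ← -0.404637 + 0.54·(-1.168662) = -1.035714
y(1.62) ≈ -1.0357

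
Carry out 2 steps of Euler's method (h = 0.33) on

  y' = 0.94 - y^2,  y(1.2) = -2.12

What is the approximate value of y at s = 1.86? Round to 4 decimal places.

-6.5611

Euler: y_{n+1} = y_n + h·f(s_n, y_n).
s=1.200000, y=-2.120000: f=-3.554400 → y ← -2.120000 + 0.33·(-3.554400) = -3.292952
s=1.530000, y=-3.292952: f=-9.903533 → y ← -3.292952 + 0.33·(-9.903533) = -6.561118
y(1.86) ≈ -6.5611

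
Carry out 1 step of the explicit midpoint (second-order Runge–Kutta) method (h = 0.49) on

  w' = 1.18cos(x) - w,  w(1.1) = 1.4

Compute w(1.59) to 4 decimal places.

Midpoint: k1 = f(x_n, w_n); k2 = f(x_n + h/2, w_n + (h/2)·k1); w_{n+1} = w_n + h·k2.
x=1.100000, w=1.400000:
  k1 = f(1.100000, 1.400000) = -0.864757
  k2 = f(1.345000, 1.188135) = -0.923953
  w ← 1.400000 + 0.49·(-0.923953) = 0.947263
w(1.59) ≈ 0.9473

0.9473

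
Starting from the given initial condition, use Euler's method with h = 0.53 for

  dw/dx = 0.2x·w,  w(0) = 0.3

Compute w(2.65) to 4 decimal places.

Euler: w_{n+1} = w_n + h·f(x_n, w_n).
x=0.000000, w=0.300000: f=0.000000 → w ← 0.300000 + 0.53·0.000000 = 0.300000
x=0.530000, w=0.300000: f=0.031800 → w ← 0.300000 + 0.53·0.031800 = 0.316854
x=1.060000, w=0.316854: f=0.067173 → w ← 0.316854 + 0.53·0.067173 = 0.352456
x=1.590000, w=0.352456: f=0.112081 → w ← 0.352456 + 0.53·0.112081 = 0.411859
x=2.120000, w=0.411859: f=0.174628 → w ← 0.411859 + 0.53·0.174628 = 0.504411
w(2.65) ≈ 0.5044

0.5044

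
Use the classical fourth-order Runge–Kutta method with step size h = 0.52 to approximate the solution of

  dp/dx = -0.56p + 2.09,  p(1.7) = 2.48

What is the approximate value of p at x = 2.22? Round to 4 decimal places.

RK4: k1 = f(x_n, p_n); k2 = f(x_n + h/2, p_n + (h/2)·k1); k3 = f(x_n + h/2, p_n + (h/2)·k2); k4 = f(x_n + h, p_n + h·k3); p_{n+1} = p_n + (h/6)·(k1 + 2k2 + 2k3 + k4).
x=1.700000, p=2.480000:
  k1 = f(1.700000, 2.480000) = 0.701200
  k2 = f(1.960000, 2.662312) = 0.599105
  k3 = f(1.960000, 2.635767) = 0.613970
  k4 = f(2.220000, 2.799265) = 0.522412
  p ← 2.480000 + (0.52/6)·(k1 + 2k2 + 2k3 + k4) = 2.796313
p(2.22) ≈ 2.7963

2.7963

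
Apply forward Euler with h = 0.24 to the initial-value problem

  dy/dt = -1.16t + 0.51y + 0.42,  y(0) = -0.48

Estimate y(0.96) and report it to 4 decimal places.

Euler: y_{n+1} = y_n + h·f(t_n, y_n).
t=0.000000, y=-0.480000: f=0.175200 → y ← -0.480000 + 0.24·0.175200 = -0.437952
t=0.240000, y=-0.437952: f=-0.081756 → y ← -0.437952 + 0.24·(-0.081756) = -0.457573
t=0.480000, y=-0.457573: f=-0.370162 → y ← -0.457573 + 0.24·(-0.370162) = -0.546412
t=0.720000, y=-0.546412: f=-0.693870 → y ← -0.546412 + 0.24·(-0.693870) = -0.712941
y(0.96) ≈ -0.7129

-0.7129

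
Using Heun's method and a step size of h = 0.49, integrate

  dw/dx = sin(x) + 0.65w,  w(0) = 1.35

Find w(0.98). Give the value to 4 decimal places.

Heun: k1 = f(x_n, w_n); k2 = f(x_n + h, w_n + h·k1); w_{n+1} = w_n + (h/2)·(k1 + k2).
x=0.000000, w=1.350000:
  k1 = f(0.000000, 1.350000) = 0.877500
  k2 = f(0.490000, 1.779975) = 1.627610
  w ← 1.350000 + (0.49/2)·(0.877500 + 1.627610) = 1.963752
x=0.490000, w=1.963752:
  k1 = f(0.490000, 1.963752) = 1.747065
  k2 = f(0.980000, 2.819814) = 2.663376
  w ← 1.963752 + (0.49/2)·(1.747065 + 2.663376) = 3.044310
w(0.98) ≈ 3.0443

3.0443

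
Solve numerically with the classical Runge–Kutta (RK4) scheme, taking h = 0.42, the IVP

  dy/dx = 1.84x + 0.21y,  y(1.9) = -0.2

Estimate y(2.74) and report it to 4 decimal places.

RK4: k1 = f(x_n, y_n); k2 = f(x_n + h/2, y_n + (h/2)·k1); k3 = f(x_n + h/2, y_n + (h/2)·k2); k4 = f(x_n + h, y_n + h·k3); y_{n+1} = y_n + (h/6)·(k1 + 2k2 + 2k3 + k4).
x=1.900000, y=-0.200000:
  k1 = f(1.900000, -0.200000) = 3.454000
  k2 = f(2.110000, 0.525340) = 3.992721
  k3 = f(2.110000, 0.638471) = 4.016479
  k4 = f(2.320000, 1.486921) = 4.581053
  y ← -0.200000 + (0.42/6)·(k1 + 2k2 + 2k3 + k4) = 1.483742
x=2.320000, y=1.483742:
  k1 = f(2.320000, 1.483742) = 4.580386
  k2 = f(2.530000, 2.445623) = 5.168781
  k3 = f(2.530000, 2.569186) = 5.194729
  k4 = f(2.740000, 3.665528) = 5.811361
  y ← 1.483742 + (0.42/6)·(k1 + 2k2 + 2k3 + k4) = 3.662055
y(2.74) ≈ 3.6621

3.6621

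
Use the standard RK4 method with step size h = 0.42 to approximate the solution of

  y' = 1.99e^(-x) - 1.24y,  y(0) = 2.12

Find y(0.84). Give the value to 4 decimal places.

RK4: k1 = f(x_n, y_n); k2 = f(x_n + h/2, y_n + (h/2)·k1); k3 = f(x_n + h/2, y_n + (h/2)·k2); k4 = f(x_n + h, y_n + h·k3); y_{n+1} = y_n + (h/6)·(k1 + 2k2 + 2k3 + k4).
x=0.000000, y=2.120000:
  k1 = f(0.000000, 2.120000) = -0.638800
  k2 = f(0.210000, 1.985852) = -0.849394
  k3 = f(0.210000, 1.941627) = -0.794555
  k4 = f(0.420000, 1.786287) = -0.907472
  y ← 2.120000 + (0.42/6)·(k1 + 2k2 + 2k3 + k4) = 1.781608
x=0.420000, y=1.781608:
  k1 = f(0.420000, 1.781608) = -0.901671
  k2 = f(0.630000, 1.592257) = -0.914541
  k3 = f(0.630000, 1.589554) = -0.911190
  k4 = f(0.840000, 1.398908) = -0.875542
  y ← 1.781608 + (0.42/6)·(k1 + 2k2 + 2k3 + k4) = 1.401601
y(0.84) ≈ 1.4016

1.4016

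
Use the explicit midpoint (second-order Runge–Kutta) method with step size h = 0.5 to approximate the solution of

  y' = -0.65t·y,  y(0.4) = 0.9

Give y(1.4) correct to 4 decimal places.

0.4918

Midpoint: k1 = f(t_n, y_n); k2 = f(t_n + h/2, y_n + (h/2)·k1); y_{n+1} = y_n + h·k2.
t=0.400000, y=0.900000:
  k1 = f(0.400000, 0.900000) = -0.234000
  k2 = f(0.650000, 0.841500) = -0.355534
  y ← 0.900000 + 0.5·(-0.355534) = 0.722233
t=0.900000, y=0.722233:
  k1 = f(0.900000, 0.722233) = -0.422506
  k2 = f(1.150000, 0.616607) = -0.460913
  y ← 0.722233 + 0.5·(-0.460913) = 0.491776
y(1.4) ≈ 0.4918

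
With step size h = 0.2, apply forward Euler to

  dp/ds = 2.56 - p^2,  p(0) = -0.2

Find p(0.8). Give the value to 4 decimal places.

Euler: p_{n+1} = p_n + h·f(s_n, p_n).
s=0.000000, p=-0.200000: f=2.520000 → p ← -0.200000 + 0.2·2.520000 = 0.304000
s=0.200000, p=0.304000: f=2.467584 → p ← 0.304000 + 0.2·2.467584 = 0.797517
s=0.400000, p=0.797517: f=1.923967 → p ← 0.797517 + 0.2·1.923967 = 1.182310
s=0.600000, p=1.182310: f=1.162143 → p ← 1.182310 + 0.2·1.162143 = 1.414739
p(0.8) ≈ 1.4147

1.4147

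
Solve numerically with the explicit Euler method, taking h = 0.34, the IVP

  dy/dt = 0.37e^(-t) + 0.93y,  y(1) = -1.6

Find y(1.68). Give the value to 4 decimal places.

-2.6780

Euler: y_{n+1} = y_n + h·f(t_n, y_n).
t=1.000000, y=-1.600000: f=-1.351885 → y ← -1.600000 + 0.34·(-1.351885) = -2.059641
t=1.340000, y=-2.059641: f=-1.818583 → y ← -2.059641 + 0.34·(-1.818583) = -2.677959
y(1.68) ≈ -2.6780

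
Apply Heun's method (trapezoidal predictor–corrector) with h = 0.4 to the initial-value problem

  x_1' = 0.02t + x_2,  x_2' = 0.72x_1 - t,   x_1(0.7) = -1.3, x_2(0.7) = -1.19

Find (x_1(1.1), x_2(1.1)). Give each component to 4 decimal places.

Heun on (x_1,x_2): k1 = f(t_n, state_n); k2 = f(t_n + h, state_n + h·k1); state_{n+1} = state_n + (h/2)·(k1 + k2).
0.700000: (-1.300000, -1.190000)
  k1 = (-1.176000, -1.636000)
  predictor → (-1.770400, -1.844400)
  k2 = (-1.822400, -2.374688)
  → (-1.899680, -1.992138)
(x_1(1.1), x_2(1.1)) ≈ (-1.8997, -1.9921)

-1.8997, -1.9921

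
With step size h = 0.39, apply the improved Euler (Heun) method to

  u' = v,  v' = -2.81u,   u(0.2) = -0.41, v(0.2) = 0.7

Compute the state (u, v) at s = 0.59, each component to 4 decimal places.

-0.0494, 0.9997

Heun on (u,v): k1 = f(s_n, state_n); k2 = f(s_n + h, state_n + h·k1); state_{n+1} = state_n + (h/2)·(k1 + k2).
0.200000: (-0.410000, 0.700000)
  k1 = (0.700000, 1.152100)
  predictor → (-0.137000, 1.149319)
  k2 = (1.149319, 0.384970)
  → (-0.049383, 0.999729)
(u(0.59), v(0.59)) ≈ (-0.0494, 0.9997)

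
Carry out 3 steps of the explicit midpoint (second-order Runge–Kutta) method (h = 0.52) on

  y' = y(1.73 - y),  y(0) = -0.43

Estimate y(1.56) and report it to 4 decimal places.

-187.2768

Midpoint: k1 = f(t_n, y_n); k2 = f(t_n + h/2, y_n + (h/2)·k1); y_{n+1} = y_n + h·k2.
t=0.000000, y=-0.430000:
  k1 = f(0.000000, -0.430000) = -0.928800
  k2 = f(0.260000, -0.671488) = -1.612570
  y ← -0.430000 + 0.52·(-1.612570) = -1.268537
t=0.520000, y=-1.268537:
  k1 = f(0.520000, -1.268537) = -3.803753
  k2 = f(0.780000, -2.257512) = -9.001859
  y ← -1.268537 + 0.52·(-9.001859) = -5.949503
t=1.040000, y=-5.949503:
  k1 = f(1.040000, -5.949503) = -45.689231
  k2 = f(1.300000, -17.828703) = -348.706324
  y ← -5.949503 + 0.52·(-348.706324) = -187.276792
y(1.56) ≈ -187.2768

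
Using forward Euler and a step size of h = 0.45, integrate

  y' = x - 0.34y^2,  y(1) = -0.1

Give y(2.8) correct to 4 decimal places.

2.3104

Euler: y_{n+1} = y_n + h·f(x_n, y_n).
x=1.000000, y=-0.100000: f=0.996600 → y ← -0.100000 + 0.45·0.996600 = 0.348470
x=1.450000, y=0.348470: f=1.408713 → y ← 0.348470 + 0.45·1.408713 = 0.982391
x=1.900000, y=0.982391: f=1.571869 → y ← 0.982391 + 0.45·1.571869 = 1.689732
x=2.350000, y=1.689732: f=1.379234 → y ← 1.689732 + 0.45·1.379234 = 2.310387
y(2.8) ≈ 2.3104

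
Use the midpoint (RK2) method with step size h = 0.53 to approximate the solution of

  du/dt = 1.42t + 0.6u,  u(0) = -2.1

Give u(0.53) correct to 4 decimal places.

-2.6745

Midpoint: k1 = f(t_n, u_n); k2 = f(t_n + h/2, u_n + (h/2)·k1); u_{n+1} = u_n + h·k2.
t=0.000000, u=-2.100000:
  k1 = f(0.000000, -2.100000) = -1.260000
  k2 = f(0.265000, -2.433900) = -1.084040
  u ← -2.100000 + 0.53·(-1.084040) = -2.674541
u(0.53) ≈ -2.6745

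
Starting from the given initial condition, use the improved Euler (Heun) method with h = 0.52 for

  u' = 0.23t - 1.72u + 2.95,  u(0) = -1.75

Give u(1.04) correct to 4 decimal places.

0.9106

Heun: k1 = f(t_n, u_n); k2 = f(t_n + h, u_n + h·k1); u_{n+1} = u_n + (h/2)·(k1 + k2).
t=0.000000, u=-1.750000:
  k1 = f(0.000000, -1.750000) = 5.960000
  k2 = f(0.520000, 1.349200) = 0.748976
  u ← -1.750000 + (0.52/2)·(5.960000 + 0.748976) = -0.005666
t=0.520000, u=-0.005666:
  k1 = f(0.520000, -0.005666) = 3.079346
  k2 = f(1.040000, 1.595594) = 0.444779
  u ← -0.005666 + (0.52/2)·(3.079346 + 0.444779) = 0.910606
u(1.04) ≈ 0.9106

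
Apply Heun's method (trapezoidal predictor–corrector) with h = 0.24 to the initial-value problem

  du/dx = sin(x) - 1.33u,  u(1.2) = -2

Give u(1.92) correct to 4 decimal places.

Heun: k1 = f(x_n, u_n); k2 = f(x_n + h, u_n + h·k1); u_{n+1} = u_n + (h/2)·(k1 + k2).
x=1.200000, u=-2.000000:
  k1 = f(1.200000, -2.000000) = 3.592039
  k2 = f(1.440000, -1.137911) = 2.504879
  u ← -2.000000 + (0.24/2)·(3.592039 + 2.504879) = -1.268370
x=1.440000, u=-1.268370:
  k1 = f(1.440000, -1.268370) = 2.678390
  k2 = f(1.680000, -0.625556) = 1.826033
  u ← -1.268370 + (0.24/2)·(2.678390 + 1.826033) = -0.727839
x=1.680000, u=-0.727839:
  k1 = f(1.680000, -0.727839) = 1.962069
  k2 = f(1.920000, -0.256942) = 1.281379
  u ← -0.727839 + (0.24/2)·(1.962069 + 1.281379) = -0.338625
u(1.92) ≈ -0.3386

-0.3386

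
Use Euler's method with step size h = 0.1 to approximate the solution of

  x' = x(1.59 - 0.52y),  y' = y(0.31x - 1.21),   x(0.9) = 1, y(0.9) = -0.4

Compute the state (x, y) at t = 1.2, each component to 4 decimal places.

Euler on (x,y): x_{n+1} = x_n + h·x', y_{n+1} = y_n + h·y'.
0.900000: (1.000000, -0.400000); f=(1.798000, 0.360000) → (1.179800, -0.364000)
1.000000: (1.179800, -0.364000); f=(2.099195, 0.307311) → (1.389719, -0.333269)
1.100000: (1.389719, -0.333269); f=(2.450492, 0.259679) → (1.634769, -0.307301)
(x(1.2), y(1.2)) ≈ (1.6348, -0.3073)

1.6348, -0.3073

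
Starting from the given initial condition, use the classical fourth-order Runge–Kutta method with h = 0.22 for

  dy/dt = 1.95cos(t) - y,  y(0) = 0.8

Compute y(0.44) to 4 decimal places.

1.1847

RK4: k1 = f(t_n, y_n); k2 = f(t_n + h/2, y_n + (h/2)·k1); k3 = f(t_n + h/2, y_n + (h/2)·k2); k4 = f(t_n + h, y_n + h·k3); y_{n+1} = y_n + (h/6)·(k1 + 2k2 + 2k3 + k4).
t=0.000000, y=0.800000:
  k1 = f(0.000000, 0.800000) = 1.150000
  k2 = f(0.110000, 0.926500) = 1.011714
  k3 = f(0.110000, 0.911289) = 1.026926
  k4 = f(0.220000, 1.025924) = 0.877076
  y ← 0.800000 + (0.22/6)·(k1 + 2k2 + 2k3 + k4) = 1.023826
t=0.220000, y=1.023826:
  k1 = f(0.220000, 1.023826) = 0.879174
  k2 = f(0.330000, 1.120536) = 0.724247
  k3 = f(0.330000, 1.103494) = 0.741289
  k4 = f(0.440000, 1.186910) = 0.577356
  y ← 1.023826 + (0.22/6)·(k1 + 2k2 + 2k3 + k4) = 1.184705
y(0.44) ≈ 1.1847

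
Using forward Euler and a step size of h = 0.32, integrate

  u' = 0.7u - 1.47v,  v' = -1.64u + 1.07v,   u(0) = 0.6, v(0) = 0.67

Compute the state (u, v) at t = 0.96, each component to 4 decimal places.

0.0259, 0.6330

Euler on (u,v): u_{n+1} = u_n + h·u', v_{n+1} = v_n + h·v'.
0.000000: (0.600000, 0.670000); f=(-0.564900, -0.267100) → (0.419232, 0.584528)
0.320000: (0.419232, 0.584528); f=(-0.565794, -0.062096) → (0.238178, 0.564657)
0.640000: (0.238178, 0.564657); f=(-0.663322, 0.213572) → (0.025915, 0.633000)
(u(0.96), v(0.96)) ≈ (0.0259, 0.6330)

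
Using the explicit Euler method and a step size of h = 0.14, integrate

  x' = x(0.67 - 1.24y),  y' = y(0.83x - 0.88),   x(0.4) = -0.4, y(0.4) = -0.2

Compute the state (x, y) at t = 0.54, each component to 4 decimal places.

-0.4514, -0.1661

Euler on (x,y): x_{n+1} = x_n + h·x', y_{n+1} = y_n + h·y'.
0.400000: (-0.400000, -0.200000); f=(-0.367200, 0.242400) → (-0.451408, -0.166064)
(x(0.54), y(0.54)) ≈ (-0.4514, -0.1661)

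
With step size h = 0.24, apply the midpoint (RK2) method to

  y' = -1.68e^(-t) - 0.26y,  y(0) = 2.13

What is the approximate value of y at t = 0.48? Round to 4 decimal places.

1.2847

Midpoint: k1 = f(t_n, y_n); k2 = f(t_n + h/2, y_n + (h/2)·k1); y_{n+1} = y_n + h·k2.
t=0.000000, y=2.130000:
  k1 = f(0.000000, 2.130000) = -2.233800
  k2 = f(0.120000, 1.861944) = -1.974132
  y ← 2.130000 + 0.24·(-1.974132) = 1.656208
t=0.240000, y=1.656208:
  k1 = f(0.240000, 1.656208) = -1.752149
  k2 = f(0.360000, 1.445950) = -1.548043
  y ← 1.656208 + 0.24·(-1.548043) = 1.284678
y(0.48) ≈ 1.2847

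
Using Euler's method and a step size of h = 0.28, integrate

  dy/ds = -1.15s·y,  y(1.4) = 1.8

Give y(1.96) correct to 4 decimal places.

Euler: y_{n+1} = y_n + h·f(s_n, y_n).
s=1.400000, y=1.800000: f=-2.898000 → y ← 1.800000 + 0.28·(-2.898000) = 0.988560
s=1.680000, y=0.988560: f=-1.909898 → y ← 0.988560 + 0.28·(-1.909898) = 0.453789
y(1.96) ≈ 0.4538

0.4538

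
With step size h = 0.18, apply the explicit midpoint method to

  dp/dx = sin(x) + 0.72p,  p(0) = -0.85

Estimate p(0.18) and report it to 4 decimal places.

-0.9511

Midpoint: k1 = f(x_n, p_n); k2 = f(x_n + h/2, p_n + (h/2)·k1); p_{n+1} = p_n + h·k2.
x=0.000000, p=-0.850000:
  k1 = f(0.000000, -0.850000) = -0.612000
  k2 = f(0.090000, -0.905080) = -0.561779
  p ← -0.850000 + 0.18·(-0.561779) = -0.951120
p(0.18) ≈ -0.9511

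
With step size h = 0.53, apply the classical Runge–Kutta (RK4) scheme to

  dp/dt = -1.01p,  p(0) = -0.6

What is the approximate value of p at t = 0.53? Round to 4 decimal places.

-0.3515

RK4: k1 = f(t_n, p_n); k2 = f(t_n + h/2, p_n + (h/2)·k1); k3 = f(t_n + h/2, p_n + (h/2)·k2); k4 = f(t_n + h, p_n + h·k3); p_{n+1} = p_n + (h/6)·(k1 + 2k2 + 2k3 + k4).
t=0.000000, p=-0.600000:
  k1 = f(0.000000, -0.600000) = 0.606000
  k2 = f(0.265000, -0.439410) = 0.443804
  k3 = f(0.265000, -0.482392) = 0.487216
  k4 = f(0.530000, -0.341776) = 0.345193
  p ← -0.600000 + (0.53/6)·(k1 + 2k2 + 2k3 + k4) = -0.351498
p(0.53) ≈ -0.3515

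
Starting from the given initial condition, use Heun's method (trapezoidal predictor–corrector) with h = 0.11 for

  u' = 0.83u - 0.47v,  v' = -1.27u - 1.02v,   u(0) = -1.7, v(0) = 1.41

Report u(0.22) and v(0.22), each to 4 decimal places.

Heun on (u,v): k1 = f(t_n, state_n); k2 = f(t_n + h, state_n + h·k1); state_{n+1} = state_n + (h/2)·(k1 + k2).
0.000000: (-1.700000, 1.410000)
  k1 = (-2.073700, 0.720800)
  predictor → (-1.928107, 1.489288)
  k2 = (-2.300294, 0.929622)
  → (-1.940570, 1.500773)
0.110000: (-1.940570, 1.500773)
  k1 = (-2.316036, 0.933735)
  predictor → (-2.195334, 1.603484)
  k2 = (-2.575764, 1.152520)
  → (-2.209619, 1.615517)
(u(0.22), v(0.22)) ≈ (-2.2096, 1.6155)

-2.2096, 1.6155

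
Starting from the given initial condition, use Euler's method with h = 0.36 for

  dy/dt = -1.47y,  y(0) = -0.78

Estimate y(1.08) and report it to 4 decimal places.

Euler: y_{n+1} = y_n + h·f(t_n, y_n).
t=0.000000, y=-0.780000: f=1.146600 → y ← -0.780000 + 0.36·1.146600 = -0.367224
t=0.360000, y=-0.367224: f=0.539819 → y ← -0.367224 + 0.36·0.539819 = -0.172889
t=0.720000, y=-0.172889: f=0.254147 → y ← -0.172889 + 0.36·0.254147 = -0.081396
y(1.08) ≈ -0.0814

-0.0814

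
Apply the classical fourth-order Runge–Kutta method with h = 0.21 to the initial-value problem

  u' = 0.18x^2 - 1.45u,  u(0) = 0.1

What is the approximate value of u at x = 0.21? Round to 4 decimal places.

0.0743

RK4: k1 = f(x_n, u_n); k2 = f(x_n + h/2, u_n + (h/2)·k1); k3 = f(x_n + h/2, u_n + (h/2)·k2); k4 = f(x_n + h, u_n + h·k3); u_{n+1} = u_n + (h/6)·(k1 + 2k2 + 2k3 + k4).
x=0.000000, u=0.100000:
  k1 = f(0.000000, 0.100000) = -0.145000
  k2 = f(0.105000, 0.084775) = -0.120939
  k3 = f(0.105000, 0.087301) = -0.124602
  k4 = f(0.210000, 0.073833) = -0.099121
  u ← 0.100000 + (0.21/6)·(k1 + 2k2 + 2k3 + k4) = 0.074268
u(0.21) ≈ 0.0743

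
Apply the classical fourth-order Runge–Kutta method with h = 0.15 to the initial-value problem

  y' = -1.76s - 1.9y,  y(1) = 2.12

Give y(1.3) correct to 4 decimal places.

RK4: k1 = f(s_n, y_n); k2 = f(s_n + h/2, y_n + (h/2)·k1); k3 = f(s_n + h/2, y_n + (h/2)·k2); k4 = f(s_n + h, y_n + h·k3); y_{n+1} = y_n + (h/6)·(k1 + 2k2 + 2k3 + k4).
s=1.000000, y=2.120000:
  k1 = f(1.000000, 2.120000) = -5.788000
  k2 = f(1.075000, 1.685900) = -5.095210
  k3 = f(1.075000, 1.737859) = -5.193933
  k4 = f(1.150000, 1.340910) = -4.571729
  y ← 2.120000 + (0.15/6)·(k1 + 2k2 + 2k3 + k4) = 1.346550
s=1.150000, y=1.346550:
  k1 = f(1.150000, 1.346550) = -4.582444
  k2 = f(1.225000, 1.002866) = -4.061446
  k3 = f(1.225000, 1.041941) = -4.135688
  k4 = f(1.300000, 0.726196) = -3.667773
  y ← 1.346550 + (0.15/6)·(k1 + 2k2 + 2k3 + k4) = 0.730437
y(1.3) ≈ 0.7304

0.7304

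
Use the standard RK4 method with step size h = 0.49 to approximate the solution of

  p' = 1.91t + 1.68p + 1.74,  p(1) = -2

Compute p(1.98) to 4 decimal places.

0.4291

RK4: k1 = f(t_n, p_n); k2 = f(t_n + h/2, p_n + (h/2)·k1); k3 = f(t_n + h/2, p_n + (h/2)·k2); k4 = f(t_n + h, p_n + h·k3); p_{n+1} = p_n + (h/6)·(k1 + 2k2 + 2k3 + k4).
t=1.000000, p=-2.000000:
  k1 = f(1.000000, -2.000000) = 0.290000
  k2 = f(1.245000, -1.928950) = 0.877314
  k3 = f(1.245000, -1.785058) = 1.119052
  k4 = f(1.490000, -1.451664) = 2.147104
  p ← -2.000000 + (0.49/6)·(k1 + 2k2 + 2k3 + k4) = -1.474897
t=1.490000, p=-1.474897:
  k1 = f(1.490000, -1.474897) = 2.108074
  k2 = f(1.735000, -0.958419) = 3.443707
  k3 = f(1.735000, -0.631189) = 3.993453
  k4 = f(1.980000, 0.481895) = 6.331384
  p ← -1.474897 + (0.49/6)·(k1 + 2k2 + 2k3 + k4) = 0.429062
p(1.98) ≈ 0.4291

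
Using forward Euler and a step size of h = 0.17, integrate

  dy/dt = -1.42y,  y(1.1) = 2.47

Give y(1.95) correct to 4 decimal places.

Euler: y_{n+1} = y_n + h·f(t_n, y_n).
t=1.100000, y=2.470000: f=-3.507400 → y ← 2.470000 + 0.17·(-3.507400) = 1.873742
t=1.270000, y=1.873742: f=-2.660714 → y ← 1.873742 + 0.17·(-2.660714) = 1.421421
t=1.440000, y=1.421421: f=-2.018417 → y ← 1.421421 + 0.17·(-2.018417) = 1.078290
t=1.610000, y=1.078290: f=-1.531171 → y ← 1.078290 + 0.17·(-1.531171) = 0.817991
t=1.780000, y=0.817991: f=-1.161547 → y ← 0.817991 + 0.17·(-1.161547) = 0.620528
y(1.95) ≈ 0.6205

0.6205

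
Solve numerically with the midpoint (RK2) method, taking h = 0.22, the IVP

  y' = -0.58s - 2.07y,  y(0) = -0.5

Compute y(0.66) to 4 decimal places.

-0.2227

Midpoint: k1 = f(s_n, y_n); k2 = f(s_n + h/2, y_n + (h/2)·k1); y_{n+1} = y_n + h·k2.
s=0.000000, y=-0.500000:
  k1 = f(0.000000, -0.500000) = 1.035000
  k2 = f(0.110000, -0.386150) = 0.735530
  y ← -0.500000 + 0.22·0.735530 = -0.338183
s=0.220000, y=-0.338183:
  k1 = f(0.220000, -0.338183) = 0.572439
  k2 = f(0.330000, -0.275215) = 0.378295
  y ← -0.338183 + 0.22·0.378295 = -0.254958
s=0.440000, y=-0.254958:
  k1 = f(0.440000, -0.254958) = 0.272564
  k2 = f(0.550000, -0.224976) = 0.146701
  y ← -0.254958 + 0.22·0.146701 = -0.222684
y(0.66) ≈ -0.2227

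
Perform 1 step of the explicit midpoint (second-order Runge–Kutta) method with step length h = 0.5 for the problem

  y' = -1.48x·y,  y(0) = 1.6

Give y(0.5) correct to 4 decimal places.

1.3040

Midpoint: k1 = f(x_n, y_n); k2 = f(x_n + h/2, y_n + (h/2)·k1); y_{n+1} = y_n + h·k2.
x=0.000000, y=1.600000:
  k1 = f(0.000000, 1.600000) = 0.000000
  k2 = f(0.250000, 1.600000) = -0.592000
  y ← 1.600000 + 0.5·(-0.592000) = 1.304000
y(0.5) ≈ 1.3040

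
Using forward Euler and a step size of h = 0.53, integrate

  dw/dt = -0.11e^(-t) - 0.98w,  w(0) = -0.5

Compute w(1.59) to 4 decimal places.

Euler: w_{n+1} = w_n + h·f(t_n, w_n).
t=0.000000, w=-0.500000: f=0.380000 → w ← -0.500000 + 0.53·0.380000 = -0.298600
t=0.530000, w=-0.298600: f=0.227881 → w ← -0.298600 + 0.53·0.227881 = -0.177823
t=1.060000, w=-0.177823: f=0.136156 → w ← -0.177823 + 0.53·0.136156 = -0.105660
w(1.59) ≈ -0.1057

-0.1057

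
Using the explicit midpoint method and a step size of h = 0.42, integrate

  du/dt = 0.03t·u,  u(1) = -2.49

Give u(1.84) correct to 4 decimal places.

-2.5806

Midpoint: k1 = f(t_n, u_n); k2 = f(t_n + h/2, u_n + (h/2)·k1); u_{n+1} = u_n + h·k2.
t=1.000000, u=-2.490000:
  k1 = f(1.000000, -2.490000) = -0.074700
  k2 = f(1.210000, -2.505687) = -0.090956
  u ← -2.490000 + 0.42·(-0.090956) = -2.528202
t=1.420000, u=-2.528202:
  k1 = f(1.420000, -2.528202) = -0.107701
  k2 = f(1.630000, -2.550819) = -0.124735
  u ← -2.528202 + 0.42·(-0.124735) = -2.580590
u(1.84) ≈ -2.5806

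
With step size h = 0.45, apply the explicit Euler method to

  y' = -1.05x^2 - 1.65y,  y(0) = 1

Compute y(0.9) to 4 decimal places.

-0.0294

Euler: y_{n+1} = y_n + h·f(x_n, y_n).
x=0.000000, y=1.000000: f=-1.650000 → y ← 1.000000 + 0.45·(-1.650000) = 0.257500
x=0.450000, y=0.257500: f=-0.637500 → y ← 0.257500 + 0.45·(-0.637500) = -0.029375
y(0.9) ≈ -0.0294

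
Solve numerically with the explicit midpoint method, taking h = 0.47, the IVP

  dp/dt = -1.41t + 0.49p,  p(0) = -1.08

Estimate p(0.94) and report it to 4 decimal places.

Midpoint: k1 = f(t_n, p_n); k2 = f(t_n + h/2, p_n + (h/2)·k1); p_{n+1} = p_n + h·k2.
t=0.000000, p=-1.080000:
  k1 = f(0.000000, -1.080000) = -0.529200
  k2 = f(0.235000, -1.204362) = -0.921487
  p ← -1.080000 + 0.47·(-0.921487) = -1.513099
t=0.470000, p=-1.513099:
  k1 = f(0.470000, -1.513099) = -1.404119
  k2 = f(0.705000, -1.843067) = -1.897153
  p ← -1.513099 + 0.47·(-1.897153) = -2.404761
p(0.94) ≈ -2.4048

-2.4048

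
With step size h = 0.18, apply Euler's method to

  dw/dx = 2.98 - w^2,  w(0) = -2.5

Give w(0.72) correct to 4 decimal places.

-15.3320

Euler: w_{n+1} = w_n + h·f(x_n, w_n).
x=0.000000, w=-2.500000: f=-3.270000 → w ← -2.500000 + 0.18·(-3.270000) = -3.088600
x=0.180000, w=-3.088600: f=-6.559450 → w ← -3.088600 + 0.18·(-6.559450) = -4.269301
x=0.360000, w=-4.269301: f=-15.246931 → w ← -4.269301 + 0.18·(-15.246931) = -7.013749
x=0.540000, w=-7.013749: f=-46.212669 → w ← -7.013749 + 0.18·(-46.212669) = -15.332029
w(0.72) ≈ -15.3320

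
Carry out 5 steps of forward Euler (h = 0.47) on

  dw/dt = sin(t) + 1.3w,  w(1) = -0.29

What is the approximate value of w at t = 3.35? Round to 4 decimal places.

Euler: w_{n+1} = w_n + h·f(t_n, w_n).
t=1.000000, w=-0.290000: f=0.464471 → w ← -0.290000 + 0.47·0.464471 = -0.071699
t=1.470000, w=-0.071699: f=0.901716 → w ← -0.071699 + 0.47·0.901716 = 0.352108
t=1.940000, w=0.352108: f=1.390355 → w ← 0.352108 + 0.47·1.390355 = 1.005575
t=2.410000, w=1.005575: f=1.975303 → w ← 1.005575 + 0.47·1.975303 = 1.933967
t=2.880000, w=1.933967: f=2.772777 → w ← 1.933967 + 0.47·2.772777 = 3.237173
w(3.35) ≈ 3.2372

3.2372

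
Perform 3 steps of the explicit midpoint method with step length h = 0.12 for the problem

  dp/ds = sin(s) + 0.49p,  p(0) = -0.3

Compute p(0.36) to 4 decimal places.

-0.2902

Midpoint: k1 = f(s_n, p_n); k2 = f(s_n + h/2, p_n + (h/2)·k1); p_{n+1} = p_n + h·k2.
s=0.000000, p=-0.300000:
  k1 = f(0.000000, -0.300000) = -0.147000
  k2 = f(0.060000, -0.308820) = -0.091358
  p ← -0.300000 + 0.12·(-0.091358) = -0.310963
s=0.120000, p=-0.310963:
  k1 = f(0.120000, -0.310963) = -0.032660
  k2 = f(0.180000, -0.312923) = 0.025698
  p ← -0.310963 + 0.12·0.025698 = -0.307879
s=0.240000, p=-0.307879:
  k1 = f(0.240000, -0.307879) = 0.086842
  k2 = f(0.300000, -0.302669) = 0.147213
  p ← -0.307879 + 0.12·0.147213 = -0.290214
p(0.36) ≈ -0.2902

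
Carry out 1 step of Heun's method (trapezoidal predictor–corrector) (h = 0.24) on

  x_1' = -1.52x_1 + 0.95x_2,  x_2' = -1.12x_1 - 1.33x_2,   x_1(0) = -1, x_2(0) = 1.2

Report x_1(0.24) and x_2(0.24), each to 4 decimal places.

-0.4911, 1.0182

Heun on (x_1,x_2): k1 = f(s_n, state_n); k2 = f(s_n + h, state_n + h·k1); state_{n+1} = state_n + (h/2)·(k1 + k2).
0.000000: (-1.000000, 1.200000)
  k1 = (2.660000, -0.476000)
  predictor → (-0.361600, 1.085760)
  k2 = (1.581104, -1.039069)
  → (-0.491068, 1.018192)
(x_1(0.24), x_2(0.24)) ≈ (-0.4911, 1.0182)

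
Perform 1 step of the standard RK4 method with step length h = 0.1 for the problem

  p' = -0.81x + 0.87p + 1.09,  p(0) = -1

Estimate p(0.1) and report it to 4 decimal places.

RK4: k1 = f(x_n, p_n); k2 = f(x_n + h/2, p_n + (h/2)·k1); k3 = f(x_n + h/2, p_n + (h/2)·k2); k4 = f(x_n + h, p_n + h·k3); p_{n+1} = p_n + (h/6)·(k1 + 2k2 + 2k3 + k4).
x=0.000000, p=-1.000000:
  k1 = f(0.000000, -1.000000) = 0.220000
  k2 = f(0.050000, -0.989000) = 0.189070
  k3 = f(0.050000, -0.990546) = 0.187725
  k4 = f(0.100000, -0.981228) = 0.155332
  p ← -1.000000 + (0.1/6)·(k1 + 2k2 + 2k3 + k4) = -0.981185
p(0.1) ≈ -0.9812

-0.9812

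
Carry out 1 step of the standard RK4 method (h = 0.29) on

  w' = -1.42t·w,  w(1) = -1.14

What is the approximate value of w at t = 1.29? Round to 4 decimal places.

-0.7116

RK4: k1 = f(t_n, w_n); k2 = f(t_n + h/2, w_n + (h/2)·k1); k3 = f(t_n + h/2, w_n + (h/2)·k2); k4 = f(t_n + h, w_n + h·k3); w_{n+1} = w_n + (h/6)·(k1 + 2k2 + 2k3 + k4).
t=1.000000, w=-1.140000:
  k1 = f(1.000000, -1.140000) = 1.618800
  k2 = f(1.145000, -0.905274) = 1.471885
  k3 = f(1.145000, -0.926577) = 1.506521
  k4 = f(1.290000, -0.703109) = 1.287955
  w ← -1.140000 + (0.29/6)·(k1 + 2k2 + 2k3 + k4) = -0.711594
w(1.29) ≈ -0.7116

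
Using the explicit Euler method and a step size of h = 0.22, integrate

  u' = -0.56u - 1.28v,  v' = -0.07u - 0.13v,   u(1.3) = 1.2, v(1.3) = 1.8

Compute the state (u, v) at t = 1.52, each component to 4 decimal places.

Euler on (u,v): u_{n+1} = u_n + h·u', v_{n+1} = v_n + h·v'.
1.300000: (1.200000, 1.800000); f=(-2.976000, -0.318000) → (0.545280, 1.730040)
(u(1.52), v(1.52)) ≈ (0.5453, 1.7300)

0.5453, 1.7300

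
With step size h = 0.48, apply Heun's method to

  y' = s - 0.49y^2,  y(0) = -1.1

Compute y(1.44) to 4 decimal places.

-1.4888

Heun: k1 = f(s_n, y_n); k2 = f(s_n + h, y_n + h·k1); y_{n+1} = y_n + (h/2)·(k1 + k2).
s=0.000000, y=-1.100000:
  k1 = f(0.000000, -1.100000) = -0.592900
  k2 = f(0.480000, -1.384592) = -0.459377
  y ← -1.100000 + (0.48/2)·(-0.592900 + (-0.459377)) = -1.352546
s=0.480000, y=-1.352546:
  k1 = f(0.480000, -1.352546) = -0.416397
  k2 = f(0.960000, -1.552417) = -0.220899
  y ← -1.352546 + (0.48/2)·(-0.416397 + (-0.220899)) = -1.505497
s=0.960000, y=-1.505497:
  k1 = f(0.960000, -1.505497) = -0.150596
  k2 = f(1.440000, -1.577784) = 0.220193
  y ← -1.505497 + (0.48/2)·(-0.150596 + 0.220193) = -1.488794
y(1.44) ≈ -1.4888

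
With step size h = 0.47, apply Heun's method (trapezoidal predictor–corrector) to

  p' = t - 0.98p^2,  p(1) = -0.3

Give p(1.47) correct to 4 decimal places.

Heun: k1 = f(t_n, p_n); k2 = f(t_n + h, p_n + h·k1); p_{n+1} = p_n + (h/2)·(k1 + k2).
t=1.000000, p=-0.300000:
  k1 = f(1.000000, -0.300000) = 0.911800
  k2 = f(1.470000, 0.128546) = 1.453806
  p ← -0.300000 + (0.47/2)·(0.911800 + 1.453806) = 0.255918
p(1.47) ≈ 0.2559

0.2559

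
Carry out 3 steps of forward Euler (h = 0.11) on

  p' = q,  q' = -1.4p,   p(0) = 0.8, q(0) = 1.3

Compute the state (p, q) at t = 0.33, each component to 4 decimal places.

Euler on (p,q): p_{n+1} = p_n + h·p', q_{n+1} = q_n + h·q'.
0.000000: (0.800000, 1.300000); f=(1.300000, -1.120000) → (0.943000, 1.176800)
0.110000: (0.943000, 1.176800); f=(1.176800, -1.320200) → (1.072448, 1.031578)
0.220000: (1.072448, 1.031578); f=(1.031578, -1.501427) → (1.185922, 0.866421)
(p(0.33), q(0.33)) ≈ (1.1859, 0.8664)

1.1859, 0.8664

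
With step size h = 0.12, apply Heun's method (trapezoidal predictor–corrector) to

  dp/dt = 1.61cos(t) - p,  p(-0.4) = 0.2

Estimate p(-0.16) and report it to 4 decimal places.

Heun: k1 = f(t_n, p_n); k2 = f(t_n + h, p_n + h·k1); p_{n+1} = p_n + (h/2)·(k1 + k2).
t=-0.400000, p=0.200000:
  k1 = f(-0.400000, 0.200000) = 1.282908
  k2 = f(-0.280000, 0.353949) = 1.193350
  p ← 0.200000 + (0.12/2)·(1.282908 + 1.193350) = 0.348576
t=-0.280000, p=0.348576:
  k1 = f(-0.280000, 0.348576) = 1.198724
  k2 = f(-0.160000, 0.492422) = 1.097014
  p ← 0.348576 + (0.12/2)·(1.198724 + 1.097014) = 0.486320
p(-0.16) ≈ 0.4863

0.4863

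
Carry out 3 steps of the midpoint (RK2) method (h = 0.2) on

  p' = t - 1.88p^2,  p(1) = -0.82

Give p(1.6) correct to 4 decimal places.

-0.9287

Midpoint: k1 = f(t_n, p_n); k2 = f(t_n + h/2, p_n + (h/2)·k1); p_{n+1} = p_n + h·k2.
t=1.000000, p=-0.820000:
  k1 = f(1.000000, -0.820000) = -0.264112
  k2 = f(1.100000, -0.846411) = -0.246854
  p ← -0.820000 + 0.2·(-0.246854) = -0.869371
t=1.200000, p=-0.869371:
  k1 = f(1.200000, -0.869371) = -0.220915
  k2 = f(1.300000, -0.891462) = -0.194046
  p ← -0.869371 + 0.2·(-0.194046) = -0.908180
t=1.400000, p=-0.908180:
  k1 = f(1.400000, -0.908180) = -0.150607
  k2 = f(1.500000, -0.923241) = -0.102462
  p ← -0.908180 + 0.2·(-0.102462) = -0.928672
p(1.6) ≈ -0.9287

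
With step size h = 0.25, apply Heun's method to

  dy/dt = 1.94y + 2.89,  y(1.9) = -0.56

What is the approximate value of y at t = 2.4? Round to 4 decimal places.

0.8981

Heun: k1 = f(t_n, y_n); k2 = f(t_n + h, y_n + h·k1); y_{n+1} = y_n + (h/2)·(k1 + k2).
t=1.900000, y=-0.560000:
  k1 = f(1.900000, -0.560000) = 1.803600
  k2 = f(2.150000, -0.109100) = 2.678346
  y ← -0.560000 + (0.25/2)·(1.803600 + 2.678346) = 0.000243
t=2.150000, y=0.000243:
  k1 = f(2.150000, 0.000243) = 2.890472
  k2 = f(2.400000, 0.722861) = 4.292351
  y ← 0.000243 + (0.25/2)·(2.890472 + 4.292351) = 0.898096
y(2.4) ≈ 0.8981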